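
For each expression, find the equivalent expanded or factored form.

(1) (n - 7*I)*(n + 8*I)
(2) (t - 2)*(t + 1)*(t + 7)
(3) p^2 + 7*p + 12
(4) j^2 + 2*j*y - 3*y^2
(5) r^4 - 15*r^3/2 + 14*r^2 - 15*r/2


(1) = n^2 + I*n + 56
(2) = t^3 + 6*t^2 - 9*t - 14
(3) = (p + 3)*(p + 4)
(4) = (j - y)*(j + 3*y)
(5) = r*(r - 5)*(r - 3/2)*(r - 1)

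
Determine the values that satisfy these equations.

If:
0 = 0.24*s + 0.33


Then:
s = -1.38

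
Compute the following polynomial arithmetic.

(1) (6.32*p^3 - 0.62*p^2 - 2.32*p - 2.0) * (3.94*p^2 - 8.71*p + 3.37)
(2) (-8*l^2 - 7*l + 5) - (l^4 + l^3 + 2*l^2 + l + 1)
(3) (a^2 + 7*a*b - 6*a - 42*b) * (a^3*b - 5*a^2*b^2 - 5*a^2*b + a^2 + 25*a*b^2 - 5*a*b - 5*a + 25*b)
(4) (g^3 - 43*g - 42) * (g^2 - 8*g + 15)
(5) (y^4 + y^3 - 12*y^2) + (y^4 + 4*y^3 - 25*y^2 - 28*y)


(1) = 24.9008*p^5 - 57.49*p^4 + 17.5578*p^3 + 10.2378*p^2 + 9.6016*p - 6.74
(2) = -l^4 - l^3 - 10*l^2 - 8*l + 4
(3) = a^5*b + 2*a^4*b^2 - 11*a^4*b + a^4 - 35*a^3*b^3 - 22*a^3*b^2 + 32*a^3*b - 11*a^3 + 385*a^2*b^3 + 25*a^2*b^2 - 22*a^2*b + 30*a^2 - 1050*a*b^3 + 385*a*b^2 + 60*a*b - 1050*b^2
(4) = g^5 - 8*g^4 - 28*g^3 + 302*g^2 - 309*g - 630
(5) = 2*y^4 + 5*y^3 - 37*y^2 - 28*y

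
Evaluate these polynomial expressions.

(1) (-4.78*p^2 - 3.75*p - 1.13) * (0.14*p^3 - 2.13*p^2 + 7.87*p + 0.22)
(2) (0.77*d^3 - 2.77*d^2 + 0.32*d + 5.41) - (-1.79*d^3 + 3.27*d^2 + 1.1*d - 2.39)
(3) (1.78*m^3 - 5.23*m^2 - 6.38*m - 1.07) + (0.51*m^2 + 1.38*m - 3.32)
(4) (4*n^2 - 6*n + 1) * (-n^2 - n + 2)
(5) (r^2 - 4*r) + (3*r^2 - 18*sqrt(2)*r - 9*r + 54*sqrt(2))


(1) = -0.6692*p^5 + 9.6564*p^4 - 29.7893*p^3 - 28.1572*p^2 - 9.7181*p - 0.2486
(2) = 2.56*d^3 - 6.04*d^2 - 0.78*d + 7.8
(3) = 1.78*m^3 - 4.72*m^2 - 5.0*m - 4.39
(4) = -4*n^4 + 2*n^3 + 13*n^2 - 13*n + 2
(5) = 4*r^2 - 18*sqrt(2)*r - 13*r + 54*sqrt(2)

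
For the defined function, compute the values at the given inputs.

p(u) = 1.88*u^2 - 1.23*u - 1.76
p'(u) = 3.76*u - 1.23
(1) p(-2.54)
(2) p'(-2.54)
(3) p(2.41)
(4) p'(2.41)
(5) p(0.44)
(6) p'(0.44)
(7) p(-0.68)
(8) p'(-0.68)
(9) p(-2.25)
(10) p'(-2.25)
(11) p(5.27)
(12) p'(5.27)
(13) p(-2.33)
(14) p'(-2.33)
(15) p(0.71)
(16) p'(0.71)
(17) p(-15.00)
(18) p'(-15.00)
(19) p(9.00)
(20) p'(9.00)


(1) = 13.49
(2) = -10.78
(3) = 6.19
(4) = 7.83
(5) = -1.94
(6) = 0.42
(7) = -0.05
(8) = -3.79
(9) = 10.53
(10) = -9.69
(11) = 43.97
(12) = 18.59
(13) = 11.31
(14) = -9.99
(15) = -1.69
(16) = 1.44
(17) = 439.69
(18) = -57.63
(19) = 139.45
(20) = 32.61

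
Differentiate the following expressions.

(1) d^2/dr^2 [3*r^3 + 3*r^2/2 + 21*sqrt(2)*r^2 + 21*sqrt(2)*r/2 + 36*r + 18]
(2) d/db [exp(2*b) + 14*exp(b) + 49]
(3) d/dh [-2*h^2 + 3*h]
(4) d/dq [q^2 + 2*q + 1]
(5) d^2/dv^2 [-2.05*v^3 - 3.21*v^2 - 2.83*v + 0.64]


(1) = 18*r + 3 + 42*sqrt(2)
(2) = 2*(exp(b) + 7)*exp(b)
(3) = 3 - 4*h
(4) = 2*q + 2
(5) = -12.3*v - 6.42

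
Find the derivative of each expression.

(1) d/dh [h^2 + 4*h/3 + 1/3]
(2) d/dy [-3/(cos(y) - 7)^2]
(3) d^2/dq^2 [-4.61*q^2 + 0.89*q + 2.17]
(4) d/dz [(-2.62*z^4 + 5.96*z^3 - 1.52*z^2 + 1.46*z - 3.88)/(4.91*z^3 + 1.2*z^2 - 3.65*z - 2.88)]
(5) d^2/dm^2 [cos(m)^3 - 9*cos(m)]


(1) = 2*h + 4/3
(2) = -6*sin(y)/(cos(y) - 7)^3
(3) = -9.22000000000000
(4) = (-12.8642*z^6 - 6.288*z^5 + 43.3042*z^4 - 27.6628*z^3 + 9.454*z^2 + 18.0672*z - 18.3668)/(24.1081*z^6 + 11.784*z^5 - 34.403*z^4 - 37.0416*z^3 + 6.4105*z^2 + 21.024*z + 8.2944)
(5) = 3*(3*sin(m)^2 + 2)*cos(m)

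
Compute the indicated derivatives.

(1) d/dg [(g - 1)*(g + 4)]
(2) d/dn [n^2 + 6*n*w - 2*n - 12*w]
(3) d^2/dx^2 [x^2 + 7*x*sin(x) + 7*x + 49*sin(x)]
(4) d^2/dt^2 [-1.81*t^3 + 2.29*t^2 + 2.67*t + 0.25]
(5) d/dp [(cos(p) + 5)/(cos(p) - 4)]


(1) = 2*g + 3
(2) = 2*n + 6*w - 2
(3) = -7*x*sin(x) - 49*sin(x) + 14*cos(x) + 2
(4) = 4.58 - 10.86*t
(5) = 9*sin(p)/(cos(p) - 4)^2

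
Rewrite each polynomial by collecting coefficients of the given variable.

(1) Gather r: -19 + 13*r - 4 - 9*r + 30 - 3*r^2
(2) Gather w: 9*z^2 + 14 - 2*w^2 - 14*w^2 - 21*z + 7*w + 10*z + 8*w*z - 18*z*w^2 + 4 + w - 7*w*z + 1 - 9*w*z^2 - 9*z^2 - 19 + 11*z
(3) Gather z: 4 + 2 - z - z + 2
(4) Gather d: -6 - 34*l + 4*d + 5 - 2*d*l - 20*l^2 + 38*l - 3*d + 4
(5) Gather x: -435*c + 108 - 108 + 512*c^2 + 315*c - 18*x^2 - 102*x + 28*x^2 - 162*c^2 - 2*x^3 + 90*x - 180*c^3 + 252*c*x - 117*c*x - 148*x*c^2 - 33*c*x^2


(1) = -3*r^2 + 4*r + 7
(2) = w^2*(-18*z - 16) + w*(-9*z^2 + z + 8)
(3) = 8 - 2*z
(4) = d*(1 - 2*l) - 20*l^2 + 4*l + 3
(5) = -180*c^3 + 350*c^2 - 120*c - 2*x^3 + x^2*(10 - 33*c) + x*(-148*c^2 + 135*c - 12)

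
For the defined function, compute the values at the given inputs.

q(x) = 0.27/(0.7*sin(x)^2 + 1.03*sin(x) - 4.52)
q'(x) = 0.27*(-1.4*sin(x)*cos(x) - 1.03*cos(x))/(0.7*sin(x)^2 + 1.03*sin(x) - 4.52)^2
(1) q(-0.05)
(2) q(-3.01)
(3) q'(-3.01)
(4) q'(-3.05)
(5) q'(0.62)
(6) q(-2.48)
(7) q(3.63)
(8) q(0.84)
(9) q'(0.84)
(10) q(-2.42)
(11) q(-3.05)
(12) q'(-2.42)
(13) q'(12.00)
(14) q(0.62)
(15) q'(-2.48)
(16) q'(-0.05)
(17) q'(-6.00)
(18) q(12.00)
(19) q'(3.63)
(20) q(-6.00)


(1) = -0.06
(2) = -0.06
(3) = 0.01
(4) = 0.01
(5) = -0.03
(6) = -0.06
(7) = -0.06
(8) = -0.08
(9) = -0.03
(10) = -0.06
(11) = -0.06
(12) = 0.00
(13) = -0.00
(14) = -0.07
(15) = 0.00
(16) = -0.01
(17) = -0.02
(18) = -0.06
(19) = 0.00
(20) = -0.06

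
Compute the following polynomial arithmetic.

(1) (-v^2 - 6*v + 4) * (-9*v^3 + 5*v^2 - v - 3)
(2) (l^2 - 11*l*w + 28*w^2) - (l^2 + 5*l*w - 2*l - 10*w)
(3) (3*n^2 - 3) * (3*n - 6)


(1) = 9*v^5 + 49*v^4 - 65*v^3 + 29*v^2 + 14*v - 12
(2) = -16*l*w + 2*l + 28*w^2 + 10*w
(3) = 9*n^3 - 18*n^2 - 9*n + 18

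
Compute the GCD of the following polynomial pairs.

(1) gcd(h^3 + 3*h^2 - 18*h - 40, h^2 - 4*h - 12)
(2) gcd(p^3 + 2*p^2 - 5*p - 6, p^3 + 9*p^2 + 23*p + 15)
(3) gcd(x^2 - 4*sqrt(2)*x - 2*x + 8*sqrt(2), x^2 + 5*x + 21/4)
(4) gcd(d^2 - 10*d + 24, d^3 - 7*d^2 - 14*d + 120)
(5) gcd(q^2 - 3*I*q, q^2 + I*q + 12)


(1) = h + 2
(2) = gcd((p - 2)*(p + 1)*(p + 3), (p + 1)*(p + 3)*(p + 5)) = p^2 + 4*p + 3
(3) = 1
(4) = gcd((d - 6)*(d - 4), (d - 6)*(d - 5)*(d + 4)) = d - 6
(5) = q - 3*I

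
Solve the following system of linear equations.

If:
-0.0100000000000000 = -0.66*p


Then:
p = 0.02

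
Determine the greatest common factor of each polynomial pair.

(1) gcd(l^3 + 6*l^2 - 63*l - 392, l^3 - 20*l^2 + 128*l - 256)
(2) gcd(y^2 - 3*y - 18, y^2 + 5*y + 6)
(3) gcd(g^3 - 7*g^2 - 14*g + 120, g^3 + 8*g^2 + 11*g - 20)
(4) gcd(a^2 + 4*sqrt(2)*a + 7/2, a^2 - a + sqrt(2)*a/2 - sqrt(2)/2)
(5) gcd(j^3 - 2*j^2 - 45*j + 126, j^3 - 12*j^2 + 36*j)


(1) = gcd((l - 8)*(l + 7)^2, (l - 8)^2*(l - 4)) = l - 8
(2) = gcd((y - 6)*(y + 3), (y + 2)*(y + 3)) = y + 3
(3) = gcd((g - 6)*(g - 5)*(g + 4), (g - 1)*(g + 4)*(g + 5)) = g + 4
(4) = a + sqrt(2)/2
(5) = j - 6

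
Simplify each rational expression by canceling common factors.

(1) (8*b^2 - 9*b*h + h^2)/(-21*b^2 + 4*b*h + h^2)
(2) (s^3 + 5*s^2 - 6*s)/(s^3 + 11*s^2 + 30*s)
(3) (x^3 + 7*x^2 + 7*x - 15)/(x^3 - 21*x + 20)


(1) = (-8*b^2 + 9*b*h - h^2)/(21*b^2 - 4*b*h - h^2)
(2) = (s - 1)/(s + 5)
(3) = (x + 3)/(x - 4)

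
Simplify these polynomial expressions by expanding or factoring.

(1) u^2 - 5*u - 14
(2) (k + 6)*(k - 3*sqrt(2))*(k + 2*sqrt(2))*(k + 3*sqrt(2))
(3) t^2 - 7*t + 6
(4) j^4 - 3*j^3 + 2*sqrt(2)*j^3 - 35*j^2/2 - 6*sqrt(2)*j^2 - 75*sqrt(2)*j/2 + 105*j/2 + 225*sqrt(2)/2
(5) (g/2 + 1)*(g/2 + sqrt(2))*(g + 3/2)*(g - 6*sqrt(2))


(1) = (u - 7)*(u + 2)
(2) = k^4 + 2*sqrt(2)*k^3 + 6*k^3 - 18*k^2 + 12*sqrt(2)*k^2 - 108*k - 36*sqrt(2)*k - 216*sqrt(2)
(3) = (t - 6)*(t - 1)
(4) = (j - 3)*(j - 3*sqrt(2))*(j + 5*sqrt(2)/2)^2
(5) = g^4/4 - sqrt(2)*g^3 + 7*g^3/8 - 21*g^2/4 - 7*sqrt(2)*g^2/2 - 21*g - 3*sqrt(2)*g - 18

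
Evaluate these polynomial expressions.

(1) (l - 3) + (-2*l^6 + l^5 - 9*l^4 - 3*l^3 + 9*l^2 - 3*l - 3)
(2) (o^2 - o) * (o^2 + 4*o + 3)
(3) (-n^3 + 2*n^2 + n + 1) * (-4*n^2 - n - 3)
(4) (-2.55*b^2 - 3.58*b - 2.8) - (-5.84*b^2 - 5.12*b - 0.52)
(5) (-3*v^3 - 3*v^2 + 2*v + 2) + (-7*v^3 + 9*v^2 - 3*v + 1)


(1) = -2*l^6 + l^5 - 9*l^4 - 3*l^3 + 9*l^2 - 2*l - 6
(2) = o^4 + 3*o^3 - o^2 - 3*o
(3) = 4*n^5 - 7*n^4 - 3*n^3 - 11*n^2 - 4*n - 3
(4) = 3.29*b^2 + 1.54*b - 2.28
(5) = -10*v^3 + 6*v^2 - v + 3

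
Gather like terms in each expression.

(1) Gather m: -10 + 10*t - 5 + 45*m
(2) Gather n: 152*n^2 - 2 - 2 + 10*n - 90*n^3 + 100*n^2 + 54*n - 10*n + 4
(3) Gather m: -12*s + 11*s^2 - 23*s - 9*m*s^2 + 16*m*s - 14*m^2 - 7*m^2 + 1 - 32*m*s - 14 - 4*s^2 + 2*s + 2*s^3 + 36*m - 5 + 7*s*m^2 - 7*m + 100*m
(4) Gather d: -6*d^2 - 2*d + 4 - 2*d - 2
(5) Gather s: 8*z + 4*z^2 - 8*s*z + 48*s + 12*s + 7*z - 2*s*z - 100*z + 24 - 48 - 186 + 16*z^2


(1) = 45*m + 10*t - 15
(2) = -90*n^3 + 252*n^2 + 54*n
(3) = m^2*(7*s - 21) + m*(-9*s^2 - 16*s + 129) + 2*s^3 + 7*s^2 - 33*s - 18
(4) = -6*d^2 - 4*d + 2
(5) = s*(60 - 10*z) + 20*z^2 - 85*z - 210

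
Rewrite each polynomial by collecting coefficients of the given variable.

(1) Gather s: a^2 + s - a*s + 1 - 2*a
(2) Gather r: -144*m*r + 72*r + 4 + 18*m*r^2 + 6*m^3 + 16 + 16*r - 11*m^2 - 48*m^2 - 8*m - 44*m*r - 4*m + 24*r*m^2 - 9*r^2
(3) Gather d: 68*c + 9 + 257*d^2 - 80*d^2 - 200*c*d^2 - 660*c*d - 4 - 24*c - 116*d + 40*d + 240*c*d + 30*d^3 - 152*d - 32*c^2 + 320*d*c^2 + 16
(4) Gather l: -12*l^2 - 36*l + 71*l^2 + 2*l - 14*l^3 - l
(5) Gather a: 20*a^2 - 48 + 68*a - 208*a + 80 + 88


(1) = a^2 - 2*a + s*(1 - a) + 1
(2) = 6*m^3 - 59*m^2 - 12*m + r^2*(18*m - 9) + r*(24*m^2 - 188*m + 88) + 20
(3) = -32*c^2 + 44*c + 30*d^3 + d^2*(177 - 200*c) + d*(320*c^2 - 420*c - 228) + 21
(4) = -14*l^3 + 59*l^2 - 35*l
(5) = 20*a^2 - 140*a + 120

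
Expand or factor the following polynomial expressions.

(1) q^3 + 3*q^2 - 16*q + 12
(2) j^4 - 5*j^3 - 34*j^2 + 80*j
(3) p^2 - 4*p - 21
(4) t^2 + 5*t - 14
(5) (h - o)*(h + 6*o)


(1) = (q - 2)*(q - 1)*(q + 6)
(2) = j*(j - 8)*(j - 2)*(j + 5)
(3) = (p - 7)*(p + 3)
(4) = (t - 2)*(t + 7)
(5) = h^2 + 5*h*o - 6*o^2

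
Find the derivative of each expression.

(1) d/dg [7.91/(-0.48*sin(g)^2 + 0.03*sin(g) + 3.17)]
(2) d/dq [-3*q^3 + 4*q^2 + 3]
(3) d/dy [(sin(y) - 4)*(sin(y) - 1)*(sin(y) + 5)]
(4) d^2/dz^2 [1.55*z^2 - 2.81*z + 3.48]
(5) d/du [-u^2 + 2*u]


(1) = (7.5936*sin(g) - 0.2373)*cos(g)/(-0.48*sin(g)^2 + 0.03*sin(g) + 3.17)^2
(2) = q*(8 - 9*q)
(3) = 3*(sin(y)^2 - 7)*cos(y)
(4) = 3.10000000000000
(5) = 2 - 2*u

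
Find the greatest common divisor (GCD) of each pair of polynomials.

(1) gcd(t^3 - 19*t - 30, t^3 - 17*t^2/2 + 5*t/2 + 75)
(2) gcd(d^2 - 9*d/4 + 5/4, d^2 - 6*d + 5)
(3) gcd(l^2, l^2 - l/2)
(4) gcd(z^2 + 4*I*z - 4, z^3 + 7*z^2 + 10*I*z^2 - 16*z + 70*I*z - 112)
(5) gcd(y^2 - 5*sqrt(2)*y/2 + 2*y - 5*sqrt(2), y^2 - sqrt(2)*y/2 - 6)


(1) = gcd((t - 5)*(t + 2)*(t + 3), (t - 6)*(t - 5)*(t + 5/2)) = t - 5
(2) = gcd((d - 5/4)*(d - 1), (d - 5)*(d - 1)) = d - 1
(3) = l
(4) = z + 2*I
(5) = gcd((y + 2)*(y - 5*sqrt(2)/2), (y - 2*sqrt(2))*(y + 3*sqrt(2)/2)) = 1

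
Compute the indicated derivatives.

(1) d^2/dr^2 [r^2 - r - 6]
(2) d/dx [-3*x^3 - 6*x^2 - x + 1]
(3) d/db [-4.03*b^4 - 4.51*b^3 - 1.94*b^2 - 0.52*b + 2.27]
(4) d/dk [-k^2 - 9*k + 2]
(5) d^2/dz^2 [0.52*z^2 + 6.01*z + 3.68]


(1) = 2
(2) = -9*x^2 - 12*x - 1
(3) = -16.12*b^3 - 13.53*b^2 - 3.88*b - 0.52
(4) = -2*k - 9
(5) = 1.04000000000000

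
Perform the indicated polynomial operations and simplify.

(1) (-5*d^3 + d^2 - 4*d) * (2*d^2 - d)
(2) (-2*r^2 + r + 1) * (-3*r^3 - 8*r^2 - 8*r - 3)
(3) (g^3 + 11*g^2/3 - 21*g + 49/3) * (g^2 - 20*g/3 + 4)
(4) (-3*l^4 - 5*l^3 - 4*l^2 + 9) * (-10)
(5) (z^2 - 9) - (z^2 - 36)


(1) = -10*d^5 + 7*d^4 - 9*d^3 + 4*d^2
(2) = 6*r^5 + 13*r^4 + 5*r^3 - 10*r^2 - 11*r - 3
(3) = g^5 - 3*g^4 - 373*g^3/9 + 171*g^2 - 1736*g/9 + 196/3
(4) = 30*l^4 + 50*l^3 + 40*l^2 - 90
(5) = 27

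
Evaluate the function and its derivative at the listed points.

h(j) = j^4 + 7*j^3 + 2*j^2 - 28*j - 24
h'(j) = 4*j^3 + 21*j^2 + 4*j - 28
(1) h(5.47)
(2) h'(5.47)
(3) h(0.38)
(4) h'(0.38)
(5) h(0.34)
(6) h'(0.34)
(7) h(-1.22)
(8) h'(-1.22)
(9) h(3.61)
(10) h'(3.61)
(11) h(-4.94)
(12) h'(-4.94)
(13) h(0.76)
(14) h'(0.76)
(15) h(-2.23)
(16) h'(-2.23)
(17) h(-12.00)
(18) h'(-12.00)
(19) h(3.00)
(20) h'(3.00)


(1) = 1923.61
(2) = 1276.89
(3) = -33.95
(4) = -23.23
(5) = -33.00
(6) = -24.06
(7) = 2.64
(8) = -8.89
(9) = 400.14
(10) = 448.30
(11) = -85.21
(12) = -17.50
(13) = -40.72
(14) = -11.07
(15) = -4.51
(16) = 23.15
(17) = 9240.00
(18) = -3964.00
(19) = 180.00
(20) = 281.00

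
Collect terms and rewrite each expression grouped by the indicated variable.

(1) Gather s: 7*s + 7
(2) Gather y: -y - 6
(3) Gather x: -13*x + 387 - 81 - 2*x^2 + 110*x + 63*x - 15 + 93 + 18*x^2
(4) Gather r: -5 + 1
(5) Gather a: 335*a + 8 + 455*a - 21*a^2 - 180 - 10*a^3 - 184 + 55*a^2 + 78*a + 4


(1) = 7*s + 7
(2) = -y - 6
(3) = 16*x^2 + 160*x + 384
(4) = -4
(5) = -10*a^3 + 34*a^2 + 868*a - 352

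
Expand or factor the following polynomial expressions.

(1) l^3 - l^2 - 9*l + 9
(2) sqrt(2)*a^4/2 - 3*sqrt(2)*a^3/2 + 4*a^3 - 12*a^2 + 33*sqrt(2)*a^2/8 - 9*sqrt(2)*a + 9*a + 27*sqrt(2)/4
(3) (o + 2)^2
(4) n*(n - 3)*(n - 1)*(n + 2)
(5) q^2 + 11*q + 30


(1) = (l - 3)*(l - 1)*(l + 3)
(2) = (a - 3/2)^2*(a + 3*sqrt(2))*(sqrt(2)*a/2 + 1)
(3) = o^2 + 4*o + 4
(4) = n^4 - 2*n^3 - 5*n^2 + 6*n
(5) = (q + 5)*(q + 6)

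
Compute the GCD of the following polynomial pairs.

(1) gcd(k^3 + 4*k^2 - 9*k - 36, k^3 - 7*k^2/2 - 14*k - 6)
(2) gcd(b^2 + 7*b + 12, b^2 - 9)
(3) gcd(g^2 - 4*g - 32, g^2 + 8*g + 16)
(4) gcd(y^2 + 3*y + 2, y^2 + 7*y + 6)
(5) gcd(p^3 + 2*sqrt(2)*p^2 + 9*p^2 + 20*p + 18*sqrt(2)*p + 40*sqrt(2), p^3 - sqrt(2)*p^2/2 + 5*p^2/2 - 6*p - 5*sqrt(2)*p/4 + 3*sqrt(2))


(1) = 1
(2) = gcd((b + 3)*(b + 4), (b - 3)*(b + 3)) = b + 3
(3) = gcd((g - 8)*(g + 4), (g + 4)^2) = g + 4
(4) = y + 1
(5) = p + 4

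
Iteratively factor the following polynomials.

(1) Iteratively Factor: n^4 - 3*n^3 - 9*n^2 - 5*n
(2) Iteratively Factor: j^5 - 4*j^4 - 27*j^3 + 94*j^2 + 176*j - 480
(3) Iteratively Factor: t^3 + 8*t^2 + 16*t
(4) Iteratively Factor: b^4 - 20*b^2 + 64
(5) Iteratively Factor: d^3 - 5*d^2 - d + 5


(1) = (n + 1)*(n^3 - 4*n^2 - 5*n) = (n - 5)*(n + 1)*(n^2 + n) = (n - 5)*(n + 1)^2*(n)
(2) = (j + 4)*(j^4 - 8*j^3 + 5*j^2 + 74*j - 120) = (j - 5)*(j + 4)*(j^3 - 3*j^2 - 10*j + 24) = (j - 5)*(j + 3)*(j + 4)*(j^2 - 6*j + 8) = (j - 5)*(j - 2)*(j + 3)*(j + 4)*(j - 4)
(3) = (t)*(t^2 + 8*t + 16) = t*(t + 4)*(t + 4)
(4) = (b + 4)*(b^3 - 4*b^2 - 4*b + 16) = (b + 2)*(b + 4)*(b^2 - 6*b + 8) = (b - 4)*(b + 2)*(b + 4)*(b - 2)
(5) = (d - 1)*(d^2 - 4*d - 5) = (d - 5)*(d - 1)*(d + 1)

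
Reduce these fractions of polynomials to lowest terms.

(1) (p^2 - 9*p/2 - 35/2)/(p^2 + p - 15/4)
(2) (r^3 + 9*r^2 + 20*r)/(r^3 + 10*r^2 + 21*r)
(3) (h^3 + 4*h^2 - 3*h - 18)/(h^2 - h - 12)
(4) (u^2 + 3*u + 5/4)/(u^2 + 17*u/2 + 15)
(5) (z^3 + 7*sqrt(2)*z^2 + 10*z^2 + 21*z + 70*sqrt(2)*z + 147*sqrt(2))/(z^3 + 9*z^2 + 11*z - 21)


(1) = (2*p - 14)/(2*p - 3)
(2) = (r^2 + 9*r + 20)/(r^2 + 10*r + 21)
(3) = (h^2 + h - 6)/(h - 4)
(4) = (2*u + 1)/(2*u + 12)
(5) = (z + 7*sqrt(2))/(z - 1)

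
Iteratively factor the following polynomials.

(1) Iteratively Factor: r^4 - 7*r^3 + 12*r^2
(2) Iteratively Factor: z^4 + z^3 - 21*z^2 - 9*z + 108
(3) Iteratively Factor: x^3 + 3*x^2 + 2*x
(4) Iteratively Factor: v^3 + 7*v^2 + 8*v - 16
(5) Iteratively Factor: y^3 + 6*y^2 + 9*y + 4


(1) = (r)*(r^3 - 7*r^2 + 12*r) = r*(r - 3)*(r^2 - 4*r) = r*(r - 4)*(r - 3)*(r)
(2) = (z - 3)*(z^3 + 4*z^2 - 9*z - 36) = (z - 3)*(z + 4)*(z^2 - 9) = (z - 3)^2*(z + 4)*(z + 3)
(3) = (x + 1)*(x^2 + 2*x) = x*(x + 1)*(x + 2)
(4) = (v - 1)*(v^2 + 8*v + 16) = (v - 1)*(v + 4)*(v + 4)
(5) = (y + 4)*(y^2 + 2*y + 1) = (y + 1)*(y + 4)*(y + 1)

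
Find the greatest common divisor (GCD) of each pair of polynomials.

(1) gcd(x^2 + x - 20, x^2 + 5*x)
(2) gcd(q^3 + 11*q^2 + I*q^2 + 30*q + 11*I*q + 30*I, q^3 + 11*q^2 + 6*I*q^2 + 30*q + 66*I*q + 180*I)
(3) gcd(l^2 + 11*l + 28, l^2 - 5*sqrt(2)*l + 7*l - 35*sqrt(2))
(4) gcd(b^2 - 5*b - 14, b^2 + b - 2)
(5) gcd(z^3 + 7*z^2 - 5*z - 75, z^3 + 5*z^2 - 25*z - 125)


(1) = x + 5
(2) = q^2 + 11*q + 30
(3) = l + 7
(4) = b + 2
(5) = gcd((z - 3)*(z + 5)^2, (z - 5)*(z + 5)^2) = z^2 + 10*z + 25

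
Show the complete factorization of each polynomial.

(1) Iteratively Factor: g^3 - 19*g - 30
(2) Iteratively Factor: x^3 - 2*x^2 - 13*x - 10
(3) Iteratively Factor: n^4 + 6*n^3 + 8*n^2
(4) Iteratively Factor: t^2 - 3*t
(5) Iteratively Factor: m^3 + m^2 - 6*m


(1) = (g + 3)*(g^2 - 3*g - 10) = (g - 5)*(g + 3)*(g + 2)
(2) = (x - 5)*(x^2 + 3*x + 2) = (x - 5)*(x + 1)*(x + 2)
(3) = (n + 2)*(n^3 + 4*n^2) = n*(n + 2)*(n^2 + 4*n) = n^2*(n + 2)*(n + 4)
(4) = (t)*(t - 3)
(5) = (m + 3)*(m^2 - 2*m) = m*(m + 3)*(m - 2)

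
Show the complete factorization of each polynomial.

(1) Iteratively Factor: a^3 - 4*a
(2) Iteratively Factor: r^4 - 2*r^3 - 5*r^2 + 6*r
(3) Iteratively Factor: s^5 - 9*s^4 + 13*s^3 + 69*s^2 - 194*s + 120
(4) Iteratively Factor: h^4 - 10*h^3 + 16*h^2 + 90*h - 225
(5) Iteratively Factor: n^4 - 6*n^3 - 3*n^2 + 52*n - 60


(1) = (a - 2)*(a^2 + 2*a) = (a - 2)*(a + 2)*(a)
(2) = (r - 3)*(r^3 + r^2 - 2*r) = (r - 3)*(r + 2)*(r^2 - r) = r*(r - 3)*(r + 2)*(r - 1)
(3) = (s - 2)*(s^4 - 7*s^3 - s^2 + 67*s - 60) = (s - 4)*(s - 2)*(s^3 - 3*s^2 - 13*s + 15) = (s - 4)*(s - 2)*(s + 3)*(s^2 - 6*s + 5) = (s - 4)*(s - 2)*(s - 1)*(s + 3)*(s - 5)
(4) = (h - 5)*(h^3 - 5*h^2 - 9*h + 45) = (h - 5)*(h - 3)*(h^2 - 2*h - 15) = (h - 5)^2*(h - 3)*(h + 3)
(5) = (n + 3)*(n^3 - 9*n^2 + 24*n - 20) = (n - 5)*(n + 3)*(n^2 - 4*n + 4) = (n - 5)*(n - 2)*(n + 3)*(n - 2)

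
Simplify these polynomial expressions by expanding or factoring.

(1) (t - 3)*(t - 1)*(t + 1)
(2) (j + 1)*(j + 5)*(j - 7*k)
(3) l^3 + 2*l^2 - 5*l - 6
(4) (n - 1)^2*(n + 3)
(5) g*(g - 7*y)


(1) = t^3 - 3*t^2 - t + 3
(2) = j^3 - 7*j^2*k + 6*j^2 - 42*j*k + 5*j - 35*k
(3) = (l - 2)*(l + 1)*(l + 3)
(4) = n^3 + n^2 - 5*n + 3
(5) = g^2 - 7*g*y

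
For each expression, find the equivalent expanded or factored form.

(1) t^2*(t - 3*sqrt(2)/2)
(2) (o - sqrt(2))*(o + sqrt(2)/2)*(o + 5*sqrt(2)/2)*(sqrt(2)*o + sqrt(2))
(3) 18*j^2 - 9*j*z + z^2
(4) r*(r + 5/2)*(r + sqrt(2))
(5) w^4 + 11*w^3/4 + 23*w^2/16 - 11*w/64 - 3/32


(1) = t^3 - 3*sqrt(2)*t^2/2
(2) = sqrt(2)*o^4 + sqrt(2)*o^3 + 4*o^3 - 7*sqrt(2)*o^2/2 + 4*o^2 - 5*o - 7*sqrt(2)*o/2 - 5
(3) = (-6*j + z)*(-3*j + z)
(4) = r^3 + sqrt(2)*r^2 + 5*r^2/2 + 5*sqrt(2)*r/2
(5) = (w - 1/4)*(w + 1/4)*(w + 3/4)*(w + 2)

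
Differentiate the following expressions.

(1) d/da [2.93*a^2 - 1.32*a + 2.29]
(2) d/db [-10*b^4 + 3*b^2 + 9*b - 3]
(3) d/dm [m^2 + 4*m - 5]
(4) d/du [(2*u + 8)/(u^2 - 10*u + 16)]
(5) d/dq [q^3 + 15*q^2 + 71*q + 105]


(1) = 5.86*a - 1.32
(2) = -40*b^3 + 6*b + 9
(3) = 2*m + 4
(4) = 2*(u^2 - 10*u - 2*(u - 5)*(u + 4) + 16)/(u^2 - 10*u + 16)^2
(5) = 3*q^2 + 30*q + 71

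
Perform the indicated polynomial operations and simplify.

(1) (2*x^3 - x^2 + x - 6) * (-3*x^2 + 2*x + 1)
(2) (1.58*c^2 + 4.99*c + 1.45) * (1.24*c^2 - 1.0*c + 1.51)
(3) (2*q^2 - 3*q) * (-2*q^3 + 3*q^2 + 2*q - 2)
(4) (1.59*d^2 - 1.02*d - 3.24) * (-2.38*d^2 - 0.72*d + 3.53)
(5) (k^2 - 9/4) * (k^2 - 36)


(1) = -6*x^5 + 7*x^4 - 3*x^3 + 19*x^2 - 11*x - 6
(2) = 1.9592*c^4 + 4.6076*c^3 - 0.8062*c^2 + 6.0849*c + 2.1895
(3) = -4*q^5 + 12*q^4 - 5*q^3 - 10*q^2 + 6*q
(4) = -3.7842*d^4 + 1.2828*d^3 + 14.0583*d^2 - 1.2678*d - 11.4372
(5) = k^4 - 153*k^2/4 + 81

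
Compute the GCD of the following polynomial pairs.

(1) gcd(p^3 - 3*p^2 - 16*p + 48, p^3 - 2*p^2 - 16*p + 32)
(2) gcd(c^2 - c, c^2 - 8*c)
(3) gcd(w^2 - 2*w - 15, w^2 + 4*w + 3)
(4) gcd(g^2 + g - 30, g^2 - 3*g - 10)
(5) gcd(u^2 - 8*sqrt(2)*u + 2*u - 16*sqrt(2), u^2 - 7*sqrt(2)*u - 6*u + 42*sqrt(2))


(1) = gcd((p - 4)*(p - 3)*(p + 4), (p - 4)*(p - 2)*(p + 4)) = p^2 - 16
(2) = gcd(c*(c - 1), c*(c - 8)) = c
(3) = w + 3
(4) = g - 5
(5) = 1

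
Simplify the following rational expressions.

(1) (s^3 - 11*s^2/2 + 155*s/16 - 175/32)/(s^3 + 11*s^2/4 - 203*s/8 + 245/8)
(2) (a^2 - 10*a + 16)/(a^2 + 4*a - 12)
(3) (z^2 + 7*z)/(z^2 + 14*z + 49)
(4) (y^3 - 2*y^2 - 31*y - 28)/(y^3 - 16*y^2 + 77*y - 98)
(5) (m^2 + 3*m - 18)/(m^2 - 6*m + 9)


(1) = (4*s - 5)/(4*s + 28)
(2) = (a - 8)/(a + 6)
(3) = z/(z + 7)
(4) = (y^2 + 5*y + 4)/(y^2 - 9*y + 14)
(5) = (m + 6)/(m - 3)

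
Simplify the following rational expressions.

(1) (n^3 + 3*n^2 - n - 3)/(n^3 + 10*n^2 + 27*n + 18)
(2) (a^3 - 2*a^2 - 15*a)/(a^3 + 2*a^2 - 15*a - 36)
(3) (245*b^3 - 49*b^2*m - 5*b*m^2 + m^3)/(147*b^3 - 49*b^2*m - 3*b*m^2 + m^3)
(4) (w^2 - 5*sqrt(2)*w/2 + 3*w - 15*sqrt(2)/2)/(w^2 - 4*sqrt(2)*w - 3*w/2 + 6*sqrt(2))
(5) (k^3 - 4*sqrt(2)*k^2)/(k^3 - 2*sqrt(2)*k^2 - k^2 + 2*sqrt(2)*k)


(1) = (n - 1)/(n + 6)
(2) = (a^2 - 5*a)/(a^2 - a - 12)
(3) = (5*b - m)/(3*b - m)
(4) = (4*w^2 + w*(12 - 10*sqrt(2)) - 30*sqrt(2))/(4*w^2 + w*(-16*sqrt(2) - 6) + 24*sqrt(2))
(5) = (k^2 - 4*sqrt(2)*k)/(k^2 + k*(-2*sqrt(2) - 1) + 2*sqrt(2))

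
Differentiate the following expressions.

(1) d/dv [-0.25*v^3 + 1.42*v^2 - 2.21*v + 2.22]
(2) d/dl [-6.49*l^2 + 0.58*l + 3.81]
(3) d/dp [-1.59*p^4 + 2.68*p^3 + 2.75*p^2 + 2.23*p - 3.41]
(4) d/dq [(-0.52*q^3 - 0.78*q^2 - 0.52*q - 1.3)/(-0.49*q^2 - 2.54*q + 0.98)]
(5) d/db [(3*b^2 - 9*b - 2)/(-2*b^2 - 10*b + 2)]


(1) = -0.75*v^2 + 2.84*v - 2.21
(2) = 0.58 - 12.98*l
(3) = -6.36*p^3 + 8.04*p^2 + 5.5*p + 2.23
(4) = (0.2548*q^4 + 2.6416*q^3 + 0.1976*q^2 - 2.8028*q - 3.8116)/(0.2401*q^4 + 2.4892*q^3 + 5.4912*q^2 - 4.9784*q + 0.9604)
(5) = (-12*b^2 + b - 19/2)/(b^4 + 10*b^3 + 23*b^2 - 10*b + 1)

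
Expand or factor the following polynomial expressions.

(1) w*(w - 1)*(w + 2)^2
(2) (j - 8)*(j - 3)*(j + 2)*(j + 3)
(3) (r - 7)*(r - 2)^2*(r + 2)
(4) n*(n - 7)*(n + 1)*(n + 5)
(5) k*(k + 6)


(1) = w^4 + 3*w^3 - 4*w
(2) = j^4 - 6*j^3 - 25*j^2 + 54*j + 144
(3) = r^4 - 9*r^3 + 10*r^2 + 36*r - 56
(4) = n^4 - n^3 - 37*n^2 - 35*n
(5) = k^2 + 6*k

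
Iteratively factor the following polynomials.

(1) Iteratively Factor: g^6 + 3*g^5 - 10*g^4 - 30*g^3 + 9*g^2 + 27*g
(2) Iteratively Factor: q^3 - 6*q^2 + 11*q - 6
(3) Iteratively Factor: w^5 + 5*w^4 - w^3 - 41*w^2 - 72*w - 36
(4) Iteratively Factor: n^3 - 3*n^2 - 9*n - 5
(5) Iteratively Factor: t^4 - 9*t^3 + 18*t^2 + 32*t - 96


(1) = (g)*(g^5 + 3*g^4 - 10*g^3 - 30*g^2 + 9*g + 27) = g*(g + 3)*(g^4 - 10*g^2 + 9) = g*(g - 1)*(g + 3)*(g^3 + g^2 - 9*g - 9) = g*(g - 3)*(g - 1)*(g + 3)*(g^2 + 4*g + 3) = g*(g - 3)*(g - 1)*(g + 1)*(g + 3)*(g + 3)
(2) = (q - 1)*(q^2 - 5*q + 6) = (q - 2)*(q - 1)*(q - 3)
(3) = (w + 2)*(w^4 + 3*w^3 - 7*w^2 - 27*w - 18) = (w - 3)*(w + 2)*(w^3 + 6*w^2 + 11*w + 6) = (w - 3)*(w + 2)^2*(w^2 + 4*w + 3) = (w - 3)*(w + 2)^2*(w + 3)*(w + 1)
(4) = (n + 1)*(n^2 - 4*n - 5) = (n - 5)*(n + 1)*(n + 1)
(5) = (t - 3)*(t^3 - 6*t^2 + 32) = (t - 4)*(t - 3)*(t^2 - 2*t - 8) = (t - 4)^2*(t - 3)*(t + 2)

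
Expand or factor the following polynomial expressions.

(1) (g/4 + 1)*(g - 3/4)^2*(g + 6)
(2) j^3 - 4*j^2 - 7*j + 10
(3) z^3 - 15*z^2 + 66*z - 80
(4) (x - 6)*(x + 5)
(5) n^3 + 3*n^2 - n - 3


(1) = g^4/4 + 17*g^3/8 + 153*g^2/64 - 243*g/32 + 27/8
(2) = (j - 5)*(j - 1)*(j + 2)
(3) = (z - 8)*(z - 5)*(z - 2)
(4) = x^2 - x - 30
(5) = (n - 1)*(n + 1)*(n + 3)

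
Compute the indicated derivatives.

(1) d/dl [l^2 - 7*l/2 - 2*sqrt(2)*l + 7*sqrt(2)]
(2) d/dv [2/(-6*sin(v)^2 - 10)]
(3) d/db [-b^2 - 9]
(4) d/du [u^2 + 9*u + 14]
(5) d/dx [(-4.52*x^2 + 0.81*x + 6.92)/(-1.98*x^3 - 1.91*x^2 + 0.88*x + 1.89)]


(1) = 2*l - 7/2 - 2*sqrt(2)
(2) = 12*sin(2*v)/(13 - 3*cos(2*v))^2
(3) = -2*b
(4) = 2*u + 9
(5) = (-8.9496*x^4 + 3.2076*x^3 + 38.6743*x^2 + 9.3488*x - 4.5587)/(3.9204*x^6 + 7.5636*x^5 + 0.1633*x^4 - 10.846*x^3 - 6.4454*x^2 + 3.3264*x + 3.5721)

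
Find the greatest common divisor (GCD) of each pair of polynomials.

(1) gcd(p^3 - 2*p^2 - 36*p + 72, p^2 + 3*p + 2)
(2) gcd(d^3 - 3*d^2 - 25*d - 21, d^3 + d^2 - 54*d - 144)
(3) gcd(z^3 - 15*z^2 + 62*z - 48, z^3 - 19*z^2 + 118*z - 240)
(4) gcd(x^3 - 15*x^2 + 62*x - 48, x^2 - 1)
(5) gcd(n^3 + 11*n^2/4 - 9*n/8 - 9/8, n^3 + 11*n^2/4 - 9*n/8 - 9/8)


(1) = 1
(2) = d + 3
(3) = gcd((z - 8)*(z - 6)*(z - 1), (z - 8)*(z - 6)*(z - 5)) = z^2 - 14*z + 48
(4) = gcd((x - 8)*(x - 6)*(x - 1), (x - 1)*(x + 1)) = x - 1
(5) = gcd((n - 3/4)*(n + 1/2)*(n + 3), (n - 3/4)*(n + 1/2)*(n + 3)) = n^3 + 11*n^2/4 - 9*n/8 - 9/8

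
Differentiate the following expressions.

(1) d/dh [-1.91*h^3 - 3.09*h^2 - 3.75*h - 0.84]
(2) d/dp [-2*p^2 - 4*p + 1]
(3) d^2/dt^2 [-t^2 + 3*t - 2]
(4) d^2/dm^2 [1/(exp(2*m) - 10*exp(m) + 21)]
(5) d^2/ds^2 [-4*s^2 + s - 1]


(1) = -5.73*h^2 - 6.18*h - 3.75
(2) = -4*p - 4
(3) = -2
(4) = 2*((5 - 2*exp(m))*(exp(2*m) - 10*exp(m) + 21) + 4*(exp(m) - 5)^2*exp(m))*exp(m)/(exp(2*m) - 10*exp(m) + 21)^3
(5) = -8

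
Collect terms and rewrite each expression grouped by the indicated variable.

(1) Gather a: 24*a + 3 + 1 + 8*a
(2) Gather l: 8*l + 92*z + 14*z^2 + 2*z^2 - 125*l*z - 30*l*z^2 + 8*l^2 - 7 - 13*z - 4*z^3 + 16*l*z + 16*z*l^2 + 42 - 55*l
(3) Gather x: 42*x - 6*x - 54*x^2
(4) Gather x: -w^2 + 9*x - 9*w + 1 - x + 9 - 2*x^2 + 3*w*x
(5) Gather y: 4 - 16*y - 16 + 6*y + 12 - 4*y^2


(1) = 32*a + 4
(2) = l^2*(16*z + 8) + l*(-30*z^2 - 109*z - 47) - 4*z^3 + 16*z^2 + 79*z + 35
(3) = -54*x^2 + 36*x
(4) = -w^2 - 9*w - 2*x^2 + x*(3*w + 8) + 10
(5) = -4*y^2 - 10*y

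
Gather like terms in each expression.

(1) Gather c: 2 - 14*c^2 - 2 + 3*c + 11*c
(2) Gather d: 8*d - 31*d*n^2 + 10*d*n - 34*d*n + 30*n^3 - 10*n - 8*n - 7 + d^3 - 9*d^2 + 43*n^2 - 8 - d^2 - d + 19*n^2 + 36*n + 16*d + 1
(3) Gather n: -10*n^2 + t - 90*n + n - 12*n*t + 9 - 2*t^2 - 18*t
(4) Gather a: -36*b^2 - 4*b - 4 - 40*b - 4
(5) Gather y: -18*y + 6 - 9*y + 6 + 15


(1) = -14*c^2 + 14*c
(2) = d^3 - 10*d^2 + d*(-31*n^2 - 24*n + 23) + 30*n^3 + 62*n^2 + 18*n - 14
(3) = -10*n^2 + n*(-12*t - 89) - 2*t^2 - 17*t + 9
(4) = -36*b^2 - 44*b - 8
(5) = 27 - 27*y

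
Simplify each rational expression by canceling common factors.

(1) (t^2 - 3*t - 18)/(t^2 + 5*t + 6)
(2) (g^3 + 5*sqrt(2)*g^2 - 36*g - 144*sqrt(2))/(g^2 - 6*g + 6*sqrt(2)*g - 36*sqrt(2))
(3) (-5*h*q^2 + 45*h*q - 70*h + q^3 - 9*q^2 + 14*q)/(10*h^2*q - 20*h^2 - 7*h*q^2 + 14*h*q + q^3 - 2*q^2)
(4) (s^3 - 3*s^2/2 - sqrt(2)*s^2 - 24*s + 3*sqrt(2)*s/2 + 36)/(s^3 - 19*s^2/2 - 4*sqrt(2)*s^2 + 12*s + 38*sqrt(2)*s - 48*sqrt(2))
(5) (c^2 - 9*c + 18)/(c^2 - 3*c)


(1) = (t - 6)/(t + 2)
(2) = (g^2 - sqrt(2)*g - 24)/(g - 6)
(3) = (q - 7)/(-2*h + q)
(4) = (4*s + 12*sqrt(2))/(4*s - 32)
(5) = (c - 6)/c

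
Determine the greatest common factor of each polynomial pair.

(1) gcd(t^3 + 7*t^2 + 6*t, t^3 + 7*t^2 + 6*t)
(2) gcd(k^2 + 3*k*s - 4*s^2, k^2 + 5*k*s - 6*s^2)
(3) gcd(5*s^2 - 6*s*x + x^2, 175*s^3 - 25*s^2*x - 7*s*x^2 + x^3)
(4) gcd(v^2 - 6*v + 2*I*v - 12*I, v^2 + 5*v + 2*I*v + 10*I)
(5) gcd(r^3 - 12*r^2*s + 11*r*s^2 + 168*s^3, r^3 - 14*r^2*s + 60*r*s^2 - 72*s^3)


(1) = t^3 + 7*t^2 + 6*t
(2) = gcd((k - s)*(k + 4*s), (k - s)*(k + 6*s)) = -k + s
(3) = -5*s + x
(4) = v + 2*I
(5) = gcd((r - 8*s)*(r - 7*s)*(r + 3*s), (r - 6*s)^2*(r - 2*s)) = 1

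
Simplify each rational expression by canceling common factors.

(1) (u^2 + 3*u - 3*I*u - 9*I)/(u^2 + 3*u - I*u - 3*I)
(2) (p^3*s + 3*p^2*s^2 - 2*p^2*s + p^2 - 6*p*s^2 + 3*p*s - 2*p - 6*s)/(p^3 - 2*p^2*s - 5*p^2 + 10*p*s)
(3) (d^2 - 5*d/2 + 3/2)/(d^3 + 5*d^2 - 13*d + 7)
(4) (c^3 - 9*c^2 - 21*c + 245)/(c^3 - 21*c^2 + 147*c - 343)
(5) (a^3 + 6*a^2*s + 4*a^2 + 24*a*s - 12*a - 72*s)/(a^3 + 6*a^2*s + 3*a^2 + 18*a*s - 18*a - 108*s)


(1) = (u - 3*I)/(u - I)
(2) = (p^3*s + 3*p^2*s^2 - 2*p^2*s + p^2 - 6*p*s^2 + 3*p*s - 2*p - 6*s)/(p^3 - 2*p^2*s - 5*p^2 + 10*p*s)
(3) = (2*d - 3)/(2*d^2 + 12*d - 14)
(4) = (c + 5)/(c - 7)
(5) = (a - 2)/(a - 3)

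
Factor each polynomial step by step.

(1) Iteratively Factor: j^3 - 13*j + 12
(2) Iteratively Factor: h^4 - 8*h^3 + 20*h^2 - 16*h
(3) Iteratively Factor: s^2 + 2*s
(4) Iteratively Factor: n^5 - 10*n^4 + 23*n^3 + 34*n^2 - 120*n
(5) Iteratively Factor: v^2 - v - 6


(1) = (j + 4)*(j^2 - 4*j + 3) = (j - 3)*(j + 4)*(j - 1)
(2) = (h - 2)*(h^3 - 6*h^2 + 8*h) = (h - 4)*(h - 2)*(h^2 - 2*h) = h*(h - 4)*(h - 2)*(h - 2)
(3) = (s)*(s + 2)
(4) = (n - 5)*(n^4 - 5*n^3 - 2*n^2 + 24*n) = (n - 5)*(n - 4)*(n^3 - n^2 - 6*n) = n*(n - 5)*(n - 4)*(n^2 - n - 6) = n*(n - 5)*(n - 4)*(n + 2)*(n - 3)
(5) = (v + 2)*(v - 3)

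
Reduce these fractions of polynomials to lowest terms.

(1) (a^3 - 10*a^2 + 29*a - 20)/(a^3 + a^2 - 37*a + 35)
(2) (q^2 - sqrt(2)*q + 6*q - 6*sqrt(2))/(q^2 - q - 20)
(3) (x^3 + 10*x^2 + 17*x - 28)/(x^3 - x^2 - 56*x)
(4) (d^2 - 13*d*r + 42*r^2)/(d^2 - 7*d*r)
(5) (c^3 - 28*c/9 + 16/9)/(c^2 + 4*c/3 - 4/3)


(1) = (a - 4)/(a + 7)
(2) = (q^2 + q*(6 - sqrt(2)) - 6*sqrt(2))/(q^2 - q - 20)
(3) = (x^2 + 3*x - 4)/(x^2 - 8*x)
(4) = (d - 6*r)/d
(5) = c - 4/3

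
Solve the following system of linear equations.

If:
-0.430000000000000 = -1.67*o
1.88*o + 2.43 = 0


Then:
No Solution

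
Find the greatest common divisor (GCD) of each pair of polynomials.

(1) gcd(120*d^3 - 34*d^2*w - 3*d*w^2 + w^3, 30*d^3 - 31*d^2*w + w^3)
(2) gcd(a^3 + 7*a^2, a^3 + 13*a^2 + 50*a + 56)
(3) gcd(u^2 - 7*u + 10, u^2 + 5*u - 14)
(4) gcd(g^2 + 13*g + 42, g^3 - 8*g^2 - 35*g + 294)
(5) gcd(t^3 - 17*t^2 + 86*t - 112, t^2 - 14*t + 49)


(1) = -30*d^2 + d*w + w^2
(2) = a + 7
(3) = u - 2
(4) = gcd((g + 6)*(g + 7), (g - 7)^2*(g + 6)) = g + 6
(5) = gcd((t - 8)*(t - 7)*(t - 2), (t - 7)^2) = t - 7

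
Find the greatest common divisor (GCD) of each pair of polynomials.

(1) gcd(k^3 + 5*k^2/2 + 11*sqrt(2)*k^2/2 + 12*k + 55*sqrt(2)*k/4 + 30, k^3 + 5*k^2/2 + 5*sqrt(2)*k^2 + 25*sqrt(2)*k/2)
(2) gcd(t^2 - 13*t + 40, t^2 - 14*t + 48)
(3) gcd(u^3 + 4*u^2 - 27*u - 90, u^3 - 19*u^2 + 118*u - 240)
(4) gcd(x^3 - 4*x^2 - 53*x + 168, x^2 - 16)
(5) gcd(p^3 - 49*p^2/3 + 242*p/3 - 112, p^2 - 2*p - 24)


(1) = k + 5/2
(2) = gcd((t - 8)*(t - 5), (t - 8)*(t - 6)) = t - 8
(3) = u - 5
(4) = 1
(5) = p - 6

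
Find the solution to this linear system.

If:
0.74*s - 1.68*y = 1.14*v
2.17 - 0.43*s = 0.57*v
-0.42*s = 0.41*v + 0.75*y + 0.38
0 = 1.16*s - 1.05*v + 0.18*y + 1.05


Then:
No Solution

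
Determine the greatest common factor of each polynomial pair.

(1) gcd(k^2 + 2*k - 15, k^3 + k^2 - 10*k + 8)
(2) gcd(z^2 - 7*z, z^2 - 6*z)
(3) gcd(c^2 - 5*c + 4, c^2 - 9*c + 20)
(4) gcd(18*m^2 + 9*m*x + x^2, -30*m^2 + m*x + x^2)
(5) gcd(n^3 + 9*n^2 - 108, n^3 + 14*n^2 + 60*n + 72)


(1) = 1
(2) = z
(3) = gcd((c - 4)*(c - 1), (c - 5)*(c - 4)) = c - 4
(4) = gcd((3*m + x)*(6*m + x), (-5*m + x)*(6*m + x)) = 6*m + x
(5) = gcd((n - 3)*(n + 6)^2, (n + 2)*(n + 6)^2) = n^2 + 12*n + 36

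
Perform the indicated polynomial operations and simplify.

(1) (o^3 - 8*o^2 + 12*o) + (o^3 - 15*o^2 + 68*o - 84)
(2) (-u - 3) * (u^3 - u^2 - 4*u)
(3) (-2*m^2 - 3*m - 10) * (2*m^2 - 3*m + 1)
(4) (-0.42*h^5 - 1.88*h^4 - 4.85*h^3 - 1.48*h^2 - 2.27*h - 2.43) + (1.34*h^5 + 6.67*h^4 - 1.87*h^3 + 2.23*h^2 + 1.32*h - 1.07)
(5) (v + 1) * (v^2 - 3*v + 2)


(1) = 2*o^3 - 23*o^2 + 80*o - 84
(2) = -u^4 - 2*u^3 + 7*u^2 + 12*u
(3) = -4*m^4 - 13*m^2 + 27*m - 10
(4) = 0.92*h^5 + 4.79*h^4 - 6.72*h^3 + 0.75*h^2 - 0.95*h - 3.5
(5) = v^3 - 2*v^2 - v + 2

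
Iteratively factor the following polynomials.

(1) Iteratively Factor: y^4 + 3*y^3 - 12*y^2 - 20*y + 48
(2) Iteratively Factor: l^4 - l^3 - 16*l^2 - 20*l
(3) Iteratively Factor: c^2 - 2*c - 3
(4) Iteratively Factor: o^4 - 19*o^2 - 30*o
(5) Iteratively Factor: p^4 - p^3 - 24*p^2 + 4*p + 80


(1) = (y + 3)*(y^3 - 12*y + 16) = (y - 2)*(y + 3)*(y^2 + 2*y - 8) = (y - 2)^2*(y + 3)*(y + 4)
(2) = (l)*(l^3 - l^2 - 16*l - 20) = l*(l + 2)*(l^2 - 3*l - 10) = l*(l + 2)^2*(l - 5)
(3) = (c - 3)*(c + 1)
(4) = (o)*(o^3 - 19*o - 30) = o*(o - 5)*(o^2 + 5*o + 6) = o*(o - 5)*(o + 3)*(o + 2)
(5) = (p + 2)*(p^3 - 3*p^2 - 18*p + 40) = (p + 2)*(p + 4)*(p^2 - 7*p + 10) = (p - 2)*(p + 2)*(p + 4)*(p - 5)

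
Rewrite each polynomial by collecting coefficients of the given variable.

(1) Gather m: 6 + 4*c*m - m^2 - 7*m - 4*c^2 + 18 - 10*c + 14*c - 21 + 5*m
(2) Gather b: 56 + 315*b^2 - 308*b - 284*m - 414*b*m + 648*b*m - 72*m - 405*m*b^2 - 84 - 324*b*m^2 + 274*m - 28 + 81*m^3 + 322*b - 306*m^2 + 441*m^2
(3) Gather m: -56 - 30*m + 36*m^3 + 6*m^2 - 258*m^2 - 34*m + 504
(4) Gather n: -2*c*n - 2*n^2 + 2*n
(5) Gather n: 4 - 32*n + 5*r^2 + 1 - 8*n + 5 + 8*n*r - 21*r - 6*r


(1) = -4*c^2 + 4*c - m^2 + m*(4*c - 2) + 3
(2) = b^2*(315 - 405*m) + b*(-324*m^2 + 234*m + 14) + 81*m^3 + 135*m^2 - 82*m - 56
(3) = 36*m^3 - 252*m^2 - 64*m + 448
(4) = -2*n^2 + n*(2 - 2*c)
(5) = n*(8*r - 40) + 5*r^2 - 27*r + 10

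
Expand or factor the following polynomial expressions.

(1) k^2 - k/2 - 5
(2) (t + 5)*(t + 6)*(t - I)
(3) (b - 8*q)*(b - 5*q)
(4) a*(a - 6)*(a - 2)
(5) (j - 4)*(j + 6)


(1) = (k - 5/2)*(k + 2)
(2) = t^3 + 11*t^2 - I*t^2 + 30*t - 11*I*t - 30*I
(3) = b^2 - 13*b*q + 40*q^2
(4) = a^3 - 8*a^2 + 12*a
(5) = j^2 + 2*j - 24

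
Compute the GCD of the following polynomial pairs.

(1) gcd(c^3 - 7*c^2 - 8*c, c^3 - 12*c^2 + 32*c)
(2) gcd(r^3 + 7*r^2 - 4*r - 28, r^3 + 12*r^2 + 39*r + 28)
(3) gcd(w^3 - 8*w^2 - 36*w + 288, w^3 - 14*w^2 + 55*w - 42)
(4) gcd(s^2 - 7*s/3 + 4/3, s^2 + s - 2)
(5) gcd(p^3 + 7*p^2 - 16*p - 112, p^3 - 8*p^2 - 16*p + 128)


(1) = gcd(c*(c - 8)*(c + 1), c*(c - 8)*(c - 4)) = c^2 - 8*c
(2) = r + 7
(3) = w - 6
(4) = gcd((s - 4/3)*(s - 1), (s - 1)*(s + 2)) = s - 1
(5) = gcd((p - 4)*(p + 4)*(p + 7), (p - 8)*(p - 4)*(p + 4)) = p^2 - 16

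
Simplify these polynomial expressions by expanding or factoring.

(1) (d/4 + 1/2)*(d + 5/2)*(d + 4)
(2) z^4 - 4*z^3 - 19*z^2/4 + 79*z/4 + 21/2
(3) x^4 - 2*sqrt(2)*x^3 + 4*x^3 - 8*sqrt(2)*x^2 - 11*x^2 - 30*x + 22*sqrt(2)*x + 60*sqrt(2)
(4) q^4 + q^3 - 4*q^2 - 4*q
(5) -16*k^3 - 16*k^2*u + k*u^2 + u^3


(1) = d^3/4 + 17*d^2/8 + 23*d/4 + 5
(2) = (z - 7/2)*(z - 3)*(z + 1/2)*(z + 2)
(3) = (x - 3)*(x + 2)*(x + 5)*(x - 2*sqrt(2))
(4) = q*(q - 2)*(q + 1)*(q + 2)
(5) = (-4*k + u)*(k + u)*(4*k + u)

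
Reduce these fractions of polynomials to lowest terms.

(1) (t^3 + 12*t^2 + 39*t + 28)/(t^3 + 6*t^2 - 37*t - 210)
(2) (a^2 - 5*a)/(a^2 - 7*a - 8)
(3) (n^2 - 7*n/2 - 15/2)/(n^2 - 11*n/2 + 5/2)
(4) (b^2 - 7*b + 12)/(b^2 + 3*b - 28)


(1) = (t^2 + 5*t + 4)/(t^2 - t - 30)
(2) = (a^2 - 5*a)/(a^2 - 7*a - 8)
(3) = (2*n + 3)/(2*n - 1)
(4) = (b - 3)/(b + 7)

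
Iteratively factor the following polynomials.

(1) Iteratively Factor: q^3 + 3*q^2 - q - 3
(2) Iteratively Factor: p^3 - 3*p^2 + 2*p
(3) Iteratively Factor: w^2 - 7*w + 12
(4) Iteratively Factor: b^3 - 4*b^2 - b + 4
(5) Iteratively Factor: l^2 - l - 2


(1) = (q + 1)*(q^2 + 2*q - 3) = (q + 1)*(q + 3)*(q - 1)
(2) = (p)*(p^2 - 3*p + 2) = p*(p - 2)*(p - 1)
(3) = (w - 4)*(w - 3)
(4) = (b + 1)*(b^2 - 5*b + 4) = (b - 4)*(b + 1)*(b - 1)
(5) = (l - 2)*(l + 1)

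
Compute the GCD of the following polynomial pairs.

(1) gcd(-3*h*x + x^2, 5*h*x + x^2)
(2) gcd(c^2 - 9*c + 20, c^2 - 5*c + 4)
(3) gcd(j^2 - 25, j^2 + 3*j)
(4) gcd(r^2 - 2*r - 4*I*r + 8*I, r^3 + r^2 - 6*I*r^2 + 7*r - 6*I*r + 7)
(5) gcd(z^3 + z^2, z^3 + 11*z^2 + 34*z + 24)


(1) = x
(2) = gcd((c - 5)*(c - 4), (c - 4)*(c - 1)) = c - 4
(3) = gcd((j - 5)*(j + 5), j*(j + 3)) = 1
(4) = gcd((r - 2)*(r - 4*I), (r + 1)*(r - 7*I)*(r + I)) = 1
(5) = gcd(z^2*(z + 1), (z + 1)*(z + 4)*(z + 6)) = z + 1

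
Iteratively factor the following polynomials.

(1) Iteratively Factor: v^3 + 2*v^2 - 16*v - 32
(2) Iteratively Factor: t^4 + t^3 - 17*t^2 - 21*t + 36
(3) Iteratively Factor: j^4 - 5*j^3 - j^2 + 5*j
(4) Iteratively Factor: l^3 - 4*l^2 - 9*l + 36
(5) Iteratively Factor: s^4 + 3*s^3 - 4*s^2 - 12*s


(1) = (v + 2)*(v^2 - 16) = (v - 4)*(v + 2)*(v + 4)
(2) = (t - 4)*(t^3 + 5*t^2 + 3*t - 9) = (t - 4)*(t - 1)*(t^2 + 6*t + 9) = (t - 4)*(t - 1)*(t + 3)*(t + 3)
(3) = (j - 5)*(j^3 - j) = (j - 5)*(j + 1)*(j^2 - j) = j*(j - 5)*(j + 1)*(j - 1)
(4) = (l - 4)*(l^2 - 9) = (l - 4)*(l - 3)*(l + 3)
(5) = (s + 3)*(s^3 - 4*s) = (s - 2)*(s + 3)*(s^2 + 2*s) = (s - 2)*(s + 2)*(s + 3)*(s)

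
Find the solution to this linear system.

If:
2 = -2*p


Then:
p = -1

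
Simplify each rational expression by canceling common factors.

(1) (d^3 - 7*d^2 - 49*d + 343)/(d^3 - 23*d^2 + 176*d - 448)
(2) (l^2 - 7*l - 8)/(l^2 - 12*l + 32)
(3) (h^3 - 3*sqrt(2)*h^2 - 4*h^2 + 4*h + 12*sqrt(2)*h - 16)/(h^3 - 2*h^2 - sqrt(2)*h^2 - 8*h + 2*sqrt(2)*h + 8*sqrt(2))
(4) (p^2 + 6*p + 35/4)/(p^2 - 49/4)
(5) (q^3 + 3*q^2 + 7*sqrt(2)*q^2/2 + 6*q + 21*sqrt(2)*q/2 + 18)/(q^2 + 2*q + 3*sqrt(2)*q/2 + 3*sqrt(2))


(1) = (d^2 - 49)/(d^2 - 16*d + 64)
(2) = (l + 1)/(l - 4)
(3) = (h - 2*sqrt(2))/(h + 2)
(4) = (2*p + 5)/(2*p - 7)
(5) = (4*q^2 + q*(8*sqrt(2) + 12) + 24*sqrt(2))/(4*q + 8)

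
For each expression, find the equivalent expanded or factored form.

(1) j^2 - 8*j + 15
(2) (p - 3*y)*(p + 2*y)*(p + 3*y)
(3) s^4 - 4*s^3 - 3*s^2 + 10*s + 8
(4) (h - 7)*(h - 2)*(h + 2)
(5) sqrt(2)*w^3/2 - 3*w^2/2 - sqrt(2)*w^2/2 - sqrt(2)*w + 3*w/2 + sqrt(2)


(1) = (j - 5)*(j - 3)
(2) = p^3 + 2*p^2*y - 9*p*y^2 - 18*y^3
(3) = (s - 4)*(s - 2)*(s + 1)^2
(4) = h^3 - 7*h^2 - 4*h + 28
(5) = (w - 1)*(w - 2*sqrt(2))*(sqrt(2)*w/2 + 1/2)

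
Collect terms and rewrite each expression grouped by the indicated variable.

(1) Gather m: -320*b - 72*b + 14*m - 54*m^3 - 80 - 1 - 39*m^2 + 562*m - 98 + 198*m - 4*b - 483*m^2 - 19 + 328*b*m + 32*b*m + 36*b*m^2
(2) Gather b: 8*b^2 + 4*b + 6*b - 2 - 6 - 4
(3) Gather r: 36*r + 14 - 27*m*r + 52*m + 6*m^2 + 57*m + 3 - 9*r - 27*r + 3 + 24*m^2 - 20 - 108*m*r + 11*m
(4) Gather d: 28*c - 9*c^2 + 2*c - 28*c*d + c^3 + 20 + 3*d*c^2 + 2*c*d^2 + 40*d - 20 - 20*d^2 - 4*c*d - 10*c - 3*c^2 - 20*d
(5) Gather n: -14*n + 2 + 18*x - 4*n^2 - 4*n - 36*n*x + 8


(1) = -396*b - 54*m^3 + m^2*(36*b - 522) + m*(360*b + 774) - 198
(2) = 8*b^2 + 10*b - 12
(3) = 30*m^2 - 135*m*r + 120*m
(4) = c^3 - 12*c^2 + 20*c + d^2*(2*c - 20) + d*(3*c^2 - 32*c + 20)
(5) = -4*n^2 + n*(-36*x - 18) + 18*x + 10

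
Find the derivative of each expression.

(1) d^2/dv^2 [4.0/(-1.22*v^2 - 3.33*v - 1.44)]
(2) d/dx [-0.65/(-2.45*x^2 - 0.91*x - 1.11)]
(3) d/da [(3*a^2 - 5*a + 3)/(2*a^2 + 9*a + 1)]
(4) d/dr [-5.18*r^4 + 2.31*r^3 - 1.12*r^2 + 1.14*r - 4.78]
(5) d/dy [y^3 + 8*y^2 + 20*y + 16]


(1) = (11.9072*v^2 + 32.5008*v - 4.0*(2.44*v + 3.33)*(4.88*v + 6.66) + 14.0544)/(1.22*v^2 + 3.33*v + 1.44)^3
(2) = (-3.185*x - 0.5915)/(2.45*x^2 + 0.91*x + 1.11)^2
(3) = (37*a^2 - 6*a - 32)/(4*a^4 + 36*a^3 + 85*a^2 + 18*a + 1)
(4) = -20.72*r^3 + 6.93*r^2 - 2.24*r + 1.14
(5) = 3*y^2 + 16*y + 20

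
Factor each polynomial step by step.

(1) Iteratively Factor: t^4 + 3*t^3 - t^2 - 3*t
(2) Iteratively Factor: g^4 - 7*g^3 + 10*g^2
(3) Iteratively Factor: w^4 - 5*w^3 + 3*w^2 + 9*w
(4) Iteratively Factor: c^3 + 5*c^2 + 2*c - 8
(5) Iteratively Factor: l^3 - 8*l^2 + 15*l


(1) = (t)*(t^3 + 3*t^2 - t - 3) = t*(t + 1)*(t^2 + 2*t - 3) = t*(t + 1)*(t + 3)*(t - 1)
(2) = (g - 2)*(g^3 - 5*g^2) = (g - 5)*(g - 2)*(g^2) = g*(g - 5)*(g - 2)*(g)
(3) = (w)*(w^3 - 5*w^2 + 3*w + 9) = w*(w - 3)*(w^2 - 2*w - 3) = w*(w - 3)*(w + 1)*(w - 3)
(4) = (c + 4)*(c^2 + c - 2) = (c - 1)*(c + 4)*(c + 2)
(5) = (l - 3)*(l^2 - 5*l) = (l - 5)*(l - 3)*(l)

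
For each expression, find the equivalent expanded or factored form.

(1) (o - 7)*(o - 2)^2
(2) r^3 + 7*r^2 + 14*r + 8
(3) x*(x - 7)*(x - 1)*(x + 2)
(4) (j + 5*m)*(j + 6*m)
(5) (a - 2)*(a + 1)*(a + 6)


(1) = o^3 - 11*o^2 + 32*o - 28
(2) = (r + 1)*(r + 2)*(r + 4)
(3) = x^4 - 6*x^3 - 9*x^2 + 14*x
(4) = j^2 + 11*j*m + 30*m^2
(5) = a^3 + 5*a^2 - 8*a - 12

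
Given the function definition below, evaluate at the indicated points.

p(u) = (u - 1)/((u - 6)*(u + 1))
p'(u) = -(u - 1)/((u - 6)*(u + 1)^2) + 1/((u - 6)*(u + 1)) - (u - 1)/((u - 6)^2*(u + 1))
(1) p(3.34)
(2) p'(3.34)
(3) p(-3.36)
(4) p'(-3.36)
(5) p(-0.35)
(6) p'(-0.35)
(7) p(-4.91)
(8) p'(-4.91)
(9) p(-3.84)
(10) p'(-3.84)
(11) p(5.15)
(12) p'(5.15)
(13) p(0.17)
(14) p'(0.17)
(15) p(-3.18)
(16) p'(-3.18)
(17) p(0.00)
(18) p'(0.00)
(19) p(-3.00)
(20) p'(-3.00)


(1) = -0.20
(2) = -0.12
(3) = -0.20
(4) = -0.06
(5) = 0.33
(6) = -0.69
(7) = -0.14
(8) = -0.02
(9) = -0.17
(10) = -0.04
(11) = -0.79
(12) = -1.00
(13) = 0.12
(14) = -0.23
(15) = -0.21
(16) = -0.07
(17) = 0.17
(18) = -0.31
(19) = -0.22
(20) = -0.08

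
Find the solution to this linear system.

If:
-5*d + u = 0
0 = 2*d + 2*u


Then:
d = 0
u = 0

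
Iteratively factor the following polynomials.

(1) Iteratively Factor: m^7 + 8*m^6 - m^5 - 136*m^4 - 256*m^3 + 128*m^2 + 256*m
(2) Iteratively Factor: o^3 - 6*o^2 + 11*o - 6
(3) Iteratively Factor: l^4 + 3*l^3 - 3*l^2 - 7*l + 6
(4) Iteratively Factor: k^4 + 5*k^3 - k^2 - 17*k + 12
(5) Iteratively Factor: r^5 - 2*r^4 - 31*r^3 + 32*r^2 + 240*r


(1) = (m)*(m^6 + 8*m^5 - m^4 - 136*m^3 - 256*m^2 + 128*m + 256) = m*(m - 1)*(m^5 + 9*m^4 + 8*m^3 - 128*m^2 - 384*m - 256) = m*(m - 1)*(m + 4)*(m^4 + 5*m^3 - 12*m^2 - 80*m - 64) = m*(m - 4)*(m - 1)*(m + 4)*(m^3 + 9*m^2 + 24*m + 16) = m*(m - 4)*(m - 1)*(m + 4)^2*(m^2 + 5*m + 4) = m*(m - 4)*(m - 1)*(m + 1)*(m + 4)^2*(m + 4)
(2) = (o - 2)*(o^2 - 4*o + 3) = (o - 2)*(o - 1)*(o - 3)
(3) = (l + 2)*(l^3 + l^2 - 5*l + 3) = (l + 2)*(l + 3)*(l^2 - 2*l + 1) = (l - 1)*(l + 2)*(l + 3)*(l - 1)
(4) = (k - 1)*(k^3 + 6*k^2 + 5*k - 12) = (k - 1)^2*(k^2 + 7*k + 12) = (k - 1)^2*(k + 3)*(k + 4)
(5) = (r - 4)*(r^4 + 2*r^3 - 23*r^2 - 60*r) = (r - 4)*(r + 3)*(r^3 - r^2 - 20*r) = (r - 5)*(r - 4)*(r + 3)*(r^2 + 4*r) = r*(r - 5)*(r - 4)*(r + 3)*(r + 4)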